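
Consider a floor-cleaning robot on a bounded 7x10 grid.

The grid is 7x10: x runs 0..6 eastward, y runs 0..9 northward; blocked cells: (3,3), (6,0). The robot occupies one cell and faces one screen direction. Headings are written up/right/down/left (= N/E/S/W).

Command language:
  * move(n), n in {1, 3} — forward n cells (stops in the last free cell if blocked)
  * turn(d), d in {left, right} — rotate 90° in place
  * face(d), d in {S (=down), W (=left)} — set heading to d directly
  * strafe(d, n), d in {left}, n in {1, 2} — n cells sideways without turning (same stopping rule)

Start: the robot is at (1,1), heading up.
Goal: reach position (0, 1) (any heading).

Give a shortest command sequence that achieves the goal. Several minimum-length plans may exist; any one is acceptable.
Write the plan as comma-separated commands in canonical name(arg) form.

begin: at (1,1), heading up
step 1 (strafe(left, 2)): at (0,1), heading up
minimal: 1 command(s), checked below 1.

strafe(left, 2)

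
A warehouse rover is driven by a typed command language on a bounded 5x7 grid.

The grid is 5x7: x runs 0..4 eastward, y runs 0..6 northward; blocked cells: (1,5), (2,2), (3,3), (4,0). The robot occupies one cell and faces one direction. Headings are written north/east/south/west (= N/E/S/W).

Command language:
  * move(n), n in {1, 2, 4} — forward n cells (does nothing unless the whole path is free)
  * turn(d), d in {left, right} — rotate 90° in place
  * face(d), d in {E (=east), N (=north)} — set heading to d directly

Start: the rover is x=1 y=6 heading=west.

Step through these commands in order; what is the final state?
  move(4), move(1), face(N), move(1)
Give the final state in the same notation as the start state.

x=0 y=6 heading=north

begin: x=1 y=6 heading=west
t=1 move(4) ⇒ x=1 y=6 heading=west
t=2 move(1) ⇒ x=0 y=6 heading=west
t=3 face(N) ⇒ x=0 y=6 heading=north
t=4 move(1) ⇒ x=0 y=6 heading=north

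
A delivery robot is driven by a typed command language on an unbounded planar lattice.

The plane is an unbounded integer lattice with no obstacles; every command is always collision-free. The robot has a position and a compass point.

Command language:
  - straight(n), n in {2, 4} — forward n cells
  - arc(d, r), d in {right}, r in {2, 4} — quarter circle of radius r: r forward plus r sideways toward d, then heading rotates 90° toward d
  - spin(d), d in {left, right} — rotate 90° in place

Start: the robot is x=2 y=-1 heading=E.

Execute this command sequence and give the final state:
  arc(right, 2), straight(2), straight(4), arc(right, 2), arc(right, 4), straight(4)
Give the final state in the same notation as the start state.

x=-2 y=-3 heading=N

initial: x=2 y=-1 heading=E
[1] after arc(right, 2): x=4 y=-3 heading=S
[2] after straight(2): x=4 y=-5 heading=S
[3] after straight(4): x=4 y=-9 heading=S
[4] after arc(right, 2): x=2 y=-11 heading=W
[5] after arc(right, 4): x=-2 y=-7 heading=N
[6] after straight(4): x=-2 y=-3 heading=N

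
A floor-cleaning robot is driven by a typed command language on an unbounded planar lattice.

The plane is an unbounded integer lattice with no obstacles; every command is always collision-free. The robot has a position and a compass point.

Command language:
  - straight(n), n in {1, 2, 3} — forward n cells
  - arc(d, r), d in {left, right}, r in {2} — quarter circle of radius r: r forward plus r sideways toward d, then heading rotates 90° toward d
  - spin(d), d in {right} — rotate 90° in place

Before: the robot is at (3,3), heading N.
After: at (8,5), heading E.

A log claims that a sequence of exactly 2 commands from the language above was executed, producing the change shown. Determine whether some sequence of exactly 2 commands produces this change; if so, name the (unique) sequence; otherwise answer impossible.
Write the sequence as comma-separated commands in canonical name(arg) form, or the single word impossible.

key: order matters: swapping arc(right, 2) and straight(3) lands elsewhere
from: at (3,3), heading N
step 1 (arc(right, 2)): at (5,5), heading E
step 2 (straight(3)): at (8,5), heading E
no rival 2-sequence matches.

arc(right, 2), straight(3)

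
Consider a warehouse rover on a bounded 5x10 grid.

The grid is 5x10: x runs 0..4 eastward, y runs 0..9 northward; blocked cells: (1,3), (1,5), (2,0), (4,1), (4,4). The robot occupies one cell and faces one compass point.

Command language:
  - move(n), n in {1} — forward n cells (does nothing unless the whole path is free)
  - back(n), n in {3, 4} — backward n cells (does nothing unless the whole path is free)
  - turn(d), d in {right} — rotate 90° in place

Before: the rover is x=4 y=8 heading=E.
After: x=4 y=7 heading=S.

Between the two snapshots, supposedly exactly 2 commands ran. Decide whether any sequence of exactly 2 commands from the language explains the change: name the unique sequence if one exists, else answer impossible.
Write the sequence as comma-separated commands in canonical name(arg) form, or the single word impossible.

turn(right), move(1)

key: position moved to (4,7) AND the heading swung to S — translation plus rotation needed
begin: x=4 y=8 heading=E
1. turn(right) → x=4 y=8 heading=S
2. move(1) → x=4 y=7 heading=S
no other 2-command option fits: unique.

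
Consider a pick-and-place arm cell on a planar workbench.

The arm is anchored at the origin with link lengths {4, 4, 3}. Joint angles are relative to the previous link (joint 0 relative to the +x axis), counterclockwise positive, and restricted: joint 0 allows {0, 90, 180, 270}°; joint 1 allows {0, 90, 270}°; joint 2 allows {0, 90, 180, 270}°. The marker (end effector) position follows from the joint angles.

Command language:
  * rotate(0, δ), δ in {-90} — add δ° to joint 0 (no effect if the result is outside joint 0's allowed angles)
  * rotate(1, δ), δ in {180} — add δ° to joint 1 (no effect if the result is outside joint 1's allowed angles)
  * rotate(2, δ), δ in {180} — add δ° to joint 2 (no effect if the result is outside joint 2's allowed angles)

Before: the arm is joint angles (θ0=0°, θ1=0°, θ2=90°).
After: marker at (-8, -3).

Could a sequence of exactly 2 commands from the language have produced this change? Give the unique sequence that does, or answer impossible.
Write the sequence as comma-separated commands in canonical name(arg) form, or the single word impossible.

rotate(0, -90), rotate(0, -90)

t0: joint angles (θ0=0°, θ1=0°, θ2=90°)
step 1 (rotate(0, -90)): joint angles (θ0=270°, θ1=0°, θ2=90°)
step 2 (rotate(0, -90)): joint angles (θ0=180°, θ1=0°, θ2=90°)
uniquely the one of 9 2-step routes that fits.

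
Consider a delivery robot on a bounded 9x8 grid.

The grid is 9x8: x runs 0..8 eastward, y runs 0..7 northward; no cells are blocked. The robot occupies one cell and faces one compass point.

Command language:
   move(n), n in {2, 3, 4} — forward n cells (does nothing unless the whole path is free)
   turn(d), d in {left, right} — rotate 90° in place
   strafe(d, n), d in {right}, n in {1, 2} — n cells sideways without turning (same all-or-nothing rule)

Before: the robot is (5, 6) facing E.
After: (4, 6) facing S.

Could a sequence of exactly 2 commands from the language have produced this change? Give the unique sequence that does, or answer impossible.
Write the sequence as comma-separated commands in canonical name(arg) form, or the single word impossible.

key: running strafe(right, 1) before turn(right) would end elsewhere — order is forced
t0: (5, 6) facing E
1. turn(right) → (5, 6) facing S
2. strafe(right, 1) → (4, 6) facing S
uniquely the one of 49 2-step routes that fits.

turn(right), strafe(right, 1)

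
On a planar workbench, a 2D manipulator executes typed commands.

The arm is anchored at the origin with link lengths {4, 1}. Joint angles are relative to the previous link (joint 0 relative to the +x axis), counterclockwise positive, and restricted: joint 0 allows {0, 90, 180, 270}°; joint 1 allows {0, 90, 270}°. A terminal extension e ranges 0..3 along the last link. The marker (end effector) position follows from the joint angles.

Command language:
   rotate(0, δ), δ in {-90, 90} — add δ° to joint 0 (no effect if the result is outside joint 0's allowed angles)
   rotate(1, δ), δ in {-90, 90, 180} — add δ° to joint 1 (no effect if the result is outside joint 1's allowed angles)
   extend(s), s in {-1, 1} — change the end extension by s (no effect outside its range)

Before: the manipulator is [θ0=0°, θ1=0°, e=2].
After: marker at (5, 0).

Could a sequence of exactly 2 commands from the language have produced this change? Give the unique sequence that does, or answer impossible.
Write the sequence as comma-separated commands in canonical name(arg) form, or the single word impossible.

t0: [θ0=0°, θ1=0°, e=2]
step 1 (extend(-1)): [θ0=0°, θ1=0°, e=1]
step 2 (extend(-1)): [θ0=0°, θ1=0°, e=0]
uniquely the one of 49 2-step routes that fits.

extend(-1), extend(-1)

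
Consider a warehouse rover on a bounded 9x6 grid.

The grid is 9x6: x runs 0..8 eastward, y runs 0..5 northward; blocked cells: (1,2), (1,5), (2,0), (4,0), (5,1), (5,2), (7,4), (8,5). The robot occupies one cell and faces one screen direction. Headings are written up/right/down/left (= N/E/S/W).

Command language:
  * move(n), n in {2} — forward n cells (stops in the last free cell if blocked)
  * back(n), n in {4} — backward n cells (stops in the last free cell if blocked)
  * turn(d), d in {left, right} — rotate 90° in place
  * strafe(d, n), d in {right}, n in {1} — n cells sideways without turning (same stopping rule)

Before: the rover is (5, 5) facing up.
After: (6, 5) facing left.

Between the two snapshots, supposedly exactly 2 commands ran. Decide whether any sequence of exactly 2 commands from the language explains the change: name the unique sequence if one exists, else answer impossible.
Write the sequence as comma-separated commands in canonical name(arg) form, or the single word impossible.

key: cell and facing (now W) both changed — the 2 commands mix motion and turning
t0: (5, 5) facing up
t=1 strafe(right, 1) ⇒ (6, 5) facing up
t=2 turn(left) ⇒ (6, 5) facing left
uniquely the one of 25 2-step routes that fits.

strafe(right, 1), turn(left)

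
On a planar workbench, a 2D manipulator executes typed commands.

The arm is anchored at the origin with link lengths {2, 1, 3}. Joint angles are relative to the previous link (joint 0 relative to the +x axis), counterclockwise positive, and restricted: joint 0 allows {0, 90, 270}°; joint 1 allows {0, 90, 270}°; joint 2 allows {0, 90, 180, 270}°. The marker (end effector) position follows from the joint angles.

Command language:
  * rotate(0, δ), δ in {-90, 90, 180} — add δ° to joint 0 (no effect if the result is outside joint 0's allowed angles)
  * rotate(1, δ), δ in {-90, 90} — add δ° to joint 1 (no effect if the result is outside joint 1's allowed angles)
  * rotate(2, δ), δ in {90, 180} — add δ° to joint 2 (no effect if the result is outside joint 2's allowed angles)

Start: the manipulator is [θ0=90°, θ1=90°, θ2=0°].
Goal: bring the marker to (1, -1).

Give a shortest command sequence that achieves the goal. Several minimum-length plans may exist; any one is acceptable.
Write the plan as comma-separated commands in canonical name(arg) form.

initial: [θ0=90°, θ1=90°, θ2=0°]
1. rotate(2, 90) → [θ0=90°, θ1=90°, θ2=90°]
2. rotate(1, -90) → [θ0=90°, θ1=0°, θ2=90°]
3. rotate(1, -90) → [θ0=90°, θ1=270°, θ2=90°]
4. rotate(2, 180) → [θ0=90°, θ1=270°, θ2=270°]
no 3-step plan works, so 4 is optimal.

rotate(2, 90), rotate(1, -90), rotate(1, -90), rotate(2, 180)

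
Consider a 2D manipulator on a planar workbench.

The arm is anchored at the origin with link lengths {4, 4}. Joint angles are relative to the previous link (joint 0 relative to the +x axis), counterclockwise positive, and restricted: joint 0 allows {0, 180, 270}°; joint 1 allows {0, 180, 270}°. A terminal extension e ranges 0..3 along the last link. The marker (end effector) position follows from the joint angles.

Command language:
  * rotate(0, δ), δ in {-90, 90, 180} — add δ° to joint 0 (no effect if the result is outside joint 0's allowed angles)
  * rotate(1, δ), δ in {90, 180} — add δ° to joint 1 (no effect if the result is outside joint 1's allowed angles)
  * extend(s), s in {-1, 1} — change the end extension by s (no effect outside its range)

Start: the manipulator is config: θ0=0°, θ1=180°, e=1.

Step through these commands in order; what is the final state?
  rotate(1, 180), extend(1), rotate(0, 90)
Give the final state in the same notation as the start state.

from: config: θ0=0°, θ1=180°, e=1
step 1 (rotate(1, 180)): config: θ0=0°, θ1=0°, e=1
step 2 (extend(1)): config: θ0=0°, θ1=0°, e=2
step 3 (rotate(0, 90)): config: θ0=0°, θ1=0°, e=2

config: θ0=0°, θ1=0°, e=2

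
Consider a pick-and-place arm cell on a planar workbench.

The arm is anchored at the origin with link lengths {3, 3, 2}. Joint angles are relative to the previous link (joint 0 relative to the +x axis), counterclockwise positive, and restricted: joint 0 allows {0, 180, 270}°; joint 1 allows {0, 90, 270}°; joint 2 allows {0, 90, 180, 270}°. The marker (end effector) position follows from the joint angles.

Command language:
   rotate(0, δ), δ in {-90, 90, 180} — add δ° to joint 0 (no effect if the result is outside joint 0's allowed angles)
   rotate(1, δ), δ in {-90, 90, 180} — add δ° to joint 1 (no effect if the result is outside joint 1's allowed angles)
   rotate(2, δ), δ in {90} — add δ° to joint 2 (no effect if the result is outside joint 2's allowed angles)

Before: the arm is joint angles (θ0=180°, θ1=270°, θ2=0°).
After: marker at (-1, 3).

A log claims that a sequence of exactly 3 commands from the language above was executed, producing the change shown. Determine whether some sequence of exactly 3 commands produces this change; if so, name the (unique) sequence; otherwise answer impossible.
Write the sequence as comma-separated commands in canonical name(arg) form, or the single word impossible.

t0: joint angles (θ0=180°, θ1=270°, θ2=0°)
[1] after rotate(2, 90): joint angles (θ0=180°, θ1=270°, θ2=90°)
[2] after rotate(2, 90): joint angles (θ0=180°, θ1=270°, θ2=180°)
[3] after rotate(2, 90): joint angles (θ0=180°, θ1=270°, θ2=270°)
all 343 alternatives checked — unique.

rotate(2, 90), rotate(2, 90), rotate(2, 90)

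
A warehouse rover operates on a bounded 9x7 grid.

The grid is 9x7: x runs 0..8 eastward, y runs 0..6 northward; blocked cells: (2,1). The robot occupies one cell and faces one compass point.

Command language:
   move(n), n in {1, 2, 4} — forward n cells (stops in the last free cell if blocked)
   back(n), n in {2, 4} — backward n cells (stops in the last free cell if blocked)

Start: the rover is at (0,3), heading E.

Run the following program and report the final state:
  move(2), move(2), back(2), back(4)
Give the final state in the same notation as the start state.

at (0,3), heading E

begin: at (0,3), heading E
step 1 (move(2)): at (2,3), heading E
step 2 (move(2)): at (4,3), heading E
step 3 (back(2)): at (2,3), heading E
step 4 (back(4)): at (0,3), heading E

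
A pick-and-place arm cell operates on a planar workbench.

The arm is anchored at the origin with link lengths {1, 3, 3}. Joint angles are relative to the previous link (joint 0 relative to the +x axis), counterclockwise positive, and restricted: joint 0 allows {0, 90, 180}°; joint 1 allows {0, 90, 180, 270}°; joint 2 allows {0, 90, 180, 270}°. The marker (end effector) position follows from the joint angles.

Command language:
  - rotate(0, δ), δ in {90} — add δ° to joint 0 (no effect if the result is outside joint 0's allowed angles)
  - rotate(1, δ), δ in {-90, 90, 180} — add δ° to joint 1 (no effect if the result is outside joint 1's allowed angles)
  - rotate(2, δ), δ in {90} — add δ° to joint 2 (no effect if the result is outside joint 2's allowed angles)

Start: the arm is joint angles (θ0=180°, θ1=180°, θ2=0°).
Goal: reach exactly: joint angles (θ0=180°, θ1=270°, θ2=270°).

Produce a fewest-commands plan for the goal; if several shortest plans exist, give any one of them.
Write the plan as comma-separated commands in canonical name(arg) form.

rotate(2, 90), rotate(2, 90), rotate(2, 90), rotate(1, 90)

begin: joint angles (θ0=180°, θ1=180°, θ2=0°)
t=1 rotate(2, 90) ⇒ joint angles (θ0=180°, θ1=180°, θ2=90°)
t=2 rotate(2, 90) ⇒ joint angles (θ0=180°, θ1=180°, θ2=180°)
t=3 rotate(2, 90) ⇒ joint angles (θ0=180°, θ1=180°, θ2=270°)
t=4 rotate(1, 90) ⇒ joint angles (θ0=180°, θ1=270°, θ2=270°)
minimal: 4 command(s), checked below 4.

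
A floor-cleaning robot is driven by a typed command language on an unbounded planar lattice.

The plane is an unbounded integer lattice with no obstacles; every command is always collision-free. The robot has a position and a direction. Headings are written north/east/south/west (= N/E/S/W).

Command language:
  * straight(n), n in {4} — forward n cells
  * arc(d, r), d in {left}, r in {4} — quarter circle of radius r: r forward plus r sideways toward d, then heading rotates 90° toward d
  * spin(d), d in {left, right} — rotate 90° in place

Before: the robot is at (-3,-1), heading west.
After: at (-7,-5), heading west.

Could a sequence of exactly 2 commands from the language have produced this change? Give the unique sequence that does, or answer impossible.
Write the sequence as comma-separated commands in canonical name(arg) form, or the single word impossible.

arc(left, 4), spin(right)

key: heading stays W — rotations cancel among the 2 commands
from: at (-3,-1), heading west
1. arc(left, 4) → at (-7,-5), heading south
2. spin(right) → at (-7,-5), heading west
all 16 alternatives checked — unique.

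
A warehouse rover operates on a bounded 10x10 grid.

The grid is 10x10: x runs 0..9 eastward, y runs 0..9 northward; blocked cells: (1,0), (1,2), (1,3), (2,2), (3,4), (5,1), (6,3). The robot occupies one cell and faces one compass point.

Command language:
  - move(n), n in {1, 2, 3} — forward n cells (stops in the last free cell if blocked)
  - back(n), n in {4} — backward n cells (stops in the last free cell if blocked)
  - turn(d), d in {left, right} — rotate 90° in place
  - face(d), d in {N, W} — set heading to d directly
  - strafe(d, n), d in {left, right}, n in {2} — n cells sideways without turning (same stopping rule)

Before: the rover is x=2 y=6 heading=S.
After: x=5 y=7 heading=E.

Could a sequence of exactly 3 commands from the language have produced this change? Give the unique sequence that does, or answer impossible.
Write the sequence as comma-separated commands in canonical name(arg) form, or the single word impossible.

impossible

all 1000 sequences checked — none match.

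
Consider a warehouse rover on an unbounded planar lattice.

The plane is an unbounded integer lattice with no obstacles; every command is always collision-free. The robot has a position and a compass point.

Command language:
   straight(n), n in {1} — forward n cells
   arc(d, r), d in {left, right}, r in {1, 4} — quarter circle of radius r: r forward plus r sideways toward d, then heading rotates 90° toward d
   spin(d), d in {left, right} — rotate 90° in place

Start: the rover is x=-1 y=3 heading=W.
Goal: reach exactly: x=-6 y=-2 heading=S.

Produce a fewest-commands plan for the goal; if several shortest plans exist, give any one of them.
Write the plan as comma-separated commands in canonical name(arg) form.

initial: x=-1 y=3 heading=W
1. arc(left, 1) → x=-2 y=2 heading=S
2. spin(right) → x=-2 y=2 heading=W
3. arc(left, 4) → x=-6 y=-2 heading=S
minimal: 3 command(s), checked below 3.

arc(left, 1), spin(right), arc(left, 4)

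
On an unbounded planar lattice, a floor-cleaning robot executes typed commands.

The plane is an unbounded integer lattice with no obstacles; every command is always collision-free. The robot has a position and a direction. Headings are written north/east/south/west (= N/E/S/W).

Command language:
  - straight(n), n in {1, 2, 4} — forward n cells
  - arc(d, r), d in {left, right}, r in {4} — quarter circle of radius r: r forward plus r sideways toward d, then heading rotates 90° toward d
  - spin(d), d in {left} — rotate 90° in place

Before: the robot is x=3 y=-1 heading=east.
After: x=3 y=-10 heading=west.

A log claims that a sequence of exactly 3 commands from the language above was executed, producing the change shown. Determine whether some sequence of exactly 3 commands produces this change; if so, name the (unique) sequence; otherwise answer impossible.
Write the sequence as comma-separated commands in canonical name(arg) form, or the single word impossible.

arc(right, 4), straight(1), arc(right, 4)

key: cell and facing (now W) both changed — the 3 commands mix motion and turning
t0: x=3 y=-1 heading=east
[1] after arc(right, 4): x=7 y=-5 heading=south
[2] after straight(1): x=7 y=-6 heading=south
[3] after arc(right, 4): x=3 y=-10 heading=west
all 216 alternatives checked — unique.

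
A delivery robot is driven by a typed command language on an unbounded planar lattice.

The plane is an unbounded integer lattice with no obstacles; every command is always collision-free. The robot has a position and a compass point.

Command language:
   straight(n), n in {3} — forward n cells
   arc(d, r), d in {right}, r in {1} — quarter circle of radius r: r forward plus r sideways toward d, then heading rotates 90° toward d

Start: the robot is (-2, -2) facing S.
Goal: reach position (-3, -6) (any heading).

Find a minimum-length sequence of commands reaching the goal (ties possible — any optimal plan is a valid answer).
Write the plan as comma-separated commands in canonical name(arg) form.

straight(3), arc(right, 1)

initial: (-2, -2) facing S
t=1 straight(3) ⇒ (-2, -5) facing S
t=2 arc(right, 1) ⇒ (-3, -6) facing W
no 1-step plan works, so 2 is optimal.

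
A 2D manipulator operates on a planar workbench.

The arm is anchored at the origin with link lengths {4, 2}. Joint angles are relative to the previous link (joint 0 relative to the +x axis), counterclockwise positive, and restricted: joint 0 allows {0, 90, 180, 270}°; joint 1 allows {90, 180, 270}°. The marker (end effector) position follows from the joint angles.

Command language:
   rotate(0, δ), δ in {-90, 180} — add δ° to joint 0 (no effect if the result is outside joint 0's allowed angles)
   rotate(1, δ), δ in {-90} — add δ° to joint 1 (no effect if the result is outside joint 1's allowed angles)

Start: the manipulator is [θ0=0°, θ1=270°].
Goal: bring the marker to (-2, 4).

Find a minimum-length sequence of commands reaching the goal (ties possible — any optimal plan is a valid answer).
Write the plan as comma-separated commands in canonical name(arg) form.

from: [θ0=0°, θ1=270°]
step 1 (rotate(1, -90)): [θ0=0°, θ1=180°]
step 2 (rotate(1, -90)): [θ0=0°, θ1=90°]
step 3 (rotate(0, 180)): [θ0=180°, θ1=90°]
step 4 (rotate(0, -90)): [θ0=90°, θ1=90°]
shorter routes all fall short; 4 is best.

rotate(1, -90), rotate(1, -90), rotate(0, 180), rotate(0, -90)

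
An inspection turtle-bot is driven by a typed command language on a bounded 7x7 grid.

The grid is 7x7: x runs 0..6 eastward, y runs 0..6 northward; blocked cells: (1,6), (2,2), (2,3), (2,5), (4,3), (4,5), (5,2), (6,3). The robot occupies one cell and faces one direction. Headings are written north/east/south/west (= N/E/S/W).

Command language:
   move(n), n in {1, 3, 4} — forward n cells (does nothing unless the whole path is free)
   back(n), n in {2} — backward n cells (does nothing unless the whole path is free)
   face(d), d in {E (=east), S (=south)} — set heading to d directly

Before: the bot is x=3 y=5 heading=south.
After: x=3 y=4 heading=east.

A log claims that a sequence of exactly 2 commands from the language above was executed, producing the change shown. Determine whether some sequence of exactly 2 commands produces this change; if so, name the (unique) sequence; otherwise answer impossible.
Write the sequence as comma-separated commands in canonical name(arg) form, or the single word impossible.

move(1), face(E)

key: running face(E) before move(1) would end elsewhere — order is forced
start: x=3 y=5 heading=south
[1] after move(1): x=3 y=4 heading=south
[2] after face(E): x=3 y=4 heading=east
all 36 alternatives checked — unique.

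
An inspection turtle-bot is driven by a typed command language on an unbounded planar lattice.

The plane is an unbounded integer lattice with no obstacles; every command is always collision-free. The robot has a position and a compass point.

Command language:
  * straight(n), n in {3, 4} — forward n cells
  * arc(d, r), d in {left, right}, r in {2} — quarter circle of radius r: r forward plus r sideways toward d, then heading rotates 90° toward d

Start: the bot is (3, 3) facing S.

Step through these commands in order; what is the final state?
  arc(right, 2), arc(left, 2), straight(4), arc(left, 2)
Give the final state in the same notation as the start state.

t0: (3, 3) facing S
t=1 arc(right, 2) ⇒ (1, 1) facing W
t=2 arc(left, 2) ⇒ (-1, -1) facing S
t=3 straight(4) ⇒ (-1, -5) facing S
t=4 arc(left, 2) ⇒ (1, -7) facing E

(1, -7) facing E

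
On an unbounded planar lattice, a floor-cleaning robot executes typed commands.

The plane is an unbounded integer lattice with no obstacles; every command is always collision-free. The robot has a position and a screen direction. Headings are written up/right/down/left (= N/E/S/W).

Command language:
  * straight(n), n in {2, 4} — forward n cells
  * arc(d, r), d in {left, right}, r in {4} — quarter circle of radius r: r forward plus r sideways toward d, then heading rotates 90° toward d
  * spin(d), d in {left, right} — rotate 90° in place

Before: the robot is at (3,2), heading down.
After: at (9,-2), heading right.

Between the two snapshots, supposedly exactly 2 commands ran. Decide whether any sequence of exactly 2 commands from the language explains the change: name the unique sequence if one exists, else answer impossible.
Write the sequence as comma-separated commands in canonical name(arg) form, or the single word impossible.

arc(left, 4), straight(2)

key: running straight(2) before arc(left, 4) would end elsewhere — order is forced
start: at (3,2), heading down
step 1 (arc(left, 4)): at (7,-2), heading right
step 2 (straight(2)): at (9,-2), heading right
uniquely the one of 36 2-step routes that fits.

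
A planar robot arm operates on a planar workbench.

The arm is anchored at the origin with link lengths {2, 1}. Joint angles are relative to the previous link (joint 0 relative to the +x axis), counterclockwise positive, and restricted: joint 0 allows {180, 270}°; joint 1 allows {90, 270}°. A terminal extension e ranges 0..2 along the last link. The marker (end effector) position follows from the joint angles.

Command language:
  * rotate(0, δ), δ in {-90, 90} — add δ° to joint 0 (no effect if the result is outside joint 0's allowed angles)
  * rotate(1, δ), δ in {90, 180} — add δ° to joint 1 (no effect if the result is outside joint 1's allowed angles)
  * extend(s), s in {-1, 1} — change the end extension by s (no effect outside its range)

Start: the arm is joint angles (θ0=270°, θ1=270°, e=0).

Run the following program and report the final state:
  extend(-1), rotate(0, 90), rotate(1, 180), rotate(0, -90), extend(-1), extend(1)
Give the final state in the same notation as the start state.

joint angles (θ0=180°, θ1=90°, e=1)

start: joint angles (θ0=270°, θ1=270°, e=0)
[1] after extend(-1): joint angles (θ0=270°, θ1=270°, e=0)
[2] after rotate(0, 90): joint angles (θ0=270°, θ1=270°, e=0)
[3] after rotate(1, 180): joint angles (θ0=270°, θ1=90°, e=0)
[4] after rotate(0, -90): joint angles (θ0=180°, θ1=90°, e=0)
[5] after extend(-1): joint angles (θ0=180°, θ1=90°, e=0)
[6] after extend(1): joint angles (θ0=180°, θ1=90°, e=1)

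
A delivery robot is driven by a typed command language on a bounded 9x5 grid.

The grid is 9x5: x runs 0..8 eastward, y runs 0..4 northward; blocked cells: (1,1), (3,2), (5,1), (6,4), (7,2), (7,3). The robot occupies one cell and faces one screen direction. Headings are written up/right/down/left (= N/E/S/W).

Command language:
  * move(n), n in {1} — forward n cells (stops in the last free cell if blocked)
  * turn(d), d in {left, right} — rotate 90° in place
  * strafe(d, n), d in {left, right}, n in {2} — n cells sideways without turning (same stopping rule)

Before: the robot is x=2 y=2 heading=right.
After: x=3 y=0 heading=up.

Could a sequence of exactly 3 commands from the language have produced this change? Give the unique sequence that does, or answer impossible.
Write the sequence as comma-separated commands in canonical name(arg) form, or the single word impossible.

strafe(right, 2), move(1), turn(left)

key: position moved to (3,0) AND the heading swung to N — translation plus rotation needed
start: x=2 y=2 heading=right
step 1 (strafe(right, 2)): x=2 y=0 heading=right
step 2 (move(1)): x=3 y=0 heading=right
step 3 (turn(left)): x=3 y=0 heading=up
no other 3-command option fits: unique.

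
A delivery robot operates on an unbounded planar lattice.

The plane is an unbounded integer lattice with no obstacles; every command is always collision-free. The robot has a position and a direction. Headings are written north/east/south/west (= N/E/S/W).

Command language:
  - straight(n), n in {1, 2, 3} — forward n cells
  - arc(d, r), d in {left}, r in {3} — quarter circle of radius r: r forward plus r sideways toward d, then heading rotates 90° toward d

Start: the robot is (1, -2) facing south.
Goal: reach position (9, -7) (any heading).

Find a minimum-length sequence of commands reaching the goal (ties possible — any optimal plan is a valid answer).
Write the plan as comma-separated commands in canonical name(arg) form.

straight(2), arc(left, 3), straight(2), straight(3)

start: (1, -2) facing south
1. straight(2) → (1, -4) facing south
2. arc(left, 3) → (4, -7) facing east
3. straight(2) → (6, -7) facing east
4. straight(3) → (9, -7) facing east
nothing shorter than 4 reaches the goal.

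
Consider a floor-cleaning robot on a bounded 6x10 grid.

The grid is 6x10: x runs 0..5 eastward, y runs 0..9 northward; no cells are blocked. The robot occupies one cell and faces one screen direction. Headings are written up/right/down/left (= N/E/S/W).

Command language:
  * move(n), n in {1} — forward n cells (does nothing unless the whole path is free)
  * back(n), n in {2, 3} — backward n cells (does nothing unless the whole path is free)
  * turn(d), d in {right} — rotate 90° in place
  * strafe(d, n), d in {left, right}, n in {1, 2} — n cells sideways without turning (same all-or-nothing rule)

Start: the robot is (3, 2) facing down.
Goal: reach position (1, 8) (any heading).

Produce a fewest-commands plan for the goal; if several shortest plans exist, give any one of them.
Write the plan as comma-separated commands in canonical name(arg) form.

back(3), back(3), strafe(right, 2)

t0: (3, 2) facing down
step 1 (back(3)): (3, 5) facing down
step 2 (back(3)): (3, 8) facing down
step 3 (strafe(right, 2)): (1, 8) facing down
minimal: 3 command(s), checked below 3.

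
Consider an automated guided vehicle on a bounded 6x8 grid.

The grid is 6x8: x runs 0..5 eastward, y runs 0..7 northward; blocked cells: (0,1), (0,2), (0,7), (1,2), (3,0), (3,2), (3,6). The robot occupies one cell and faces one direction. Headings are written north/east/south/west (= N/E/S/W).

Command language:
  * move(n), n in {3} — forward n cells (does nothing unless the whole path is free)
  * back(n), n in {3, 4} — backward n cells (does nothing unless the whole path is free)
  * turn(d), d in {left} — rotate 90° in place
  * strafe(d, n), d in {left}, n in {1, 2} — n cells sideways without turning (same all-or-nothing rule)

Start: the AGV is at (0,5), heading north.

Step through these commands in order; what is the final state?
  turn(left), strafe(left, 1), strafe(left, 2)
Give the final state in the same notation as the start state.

start: at (0,5), heading north
t=1 turn(left) ⇒ at (0,5), heading west
t=2 strafe(left, 1) ⇒ at (0,4), heading west
t=3 strafe(left, 2) ⇒ at (0,4), heading west

at (0,4), heading west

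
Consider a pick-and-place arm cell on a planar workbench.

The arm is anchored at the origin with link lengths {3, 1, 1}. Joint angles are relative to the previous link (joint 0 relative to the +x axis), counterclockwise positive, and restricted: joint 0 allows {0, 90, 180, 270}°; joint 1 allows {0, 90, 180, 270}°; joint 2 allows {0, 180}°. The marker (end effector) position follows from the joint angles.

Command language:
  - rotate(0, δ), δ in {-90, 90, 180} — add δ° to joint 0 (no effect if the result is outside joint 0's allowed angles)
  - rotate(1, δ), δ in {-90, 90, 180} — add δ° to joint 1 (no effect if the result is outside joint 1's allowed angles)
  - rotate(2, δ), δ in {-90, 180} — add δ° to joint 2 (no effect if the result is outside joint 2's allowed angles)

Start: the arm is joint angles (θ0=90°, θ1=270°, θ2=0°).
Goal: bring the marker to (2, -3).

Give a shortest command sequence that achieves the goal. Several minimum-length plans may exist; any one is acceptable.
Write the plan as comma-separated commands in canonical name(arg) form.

rotate(0, 180), rotate(1, 180)

t0: joint angles (θ0=90°, θ1=270°, θ2=0°)
t=1 rotate(0, 180) ⇒ joint angles (θ0=270°, θ1=270°, θ2=0°)
t=2 rotate(1, 180) ⇒ joint angles (θ0=270°, θ1=90°, θ2=0°)
minimal: 2 command(s), checked below 2.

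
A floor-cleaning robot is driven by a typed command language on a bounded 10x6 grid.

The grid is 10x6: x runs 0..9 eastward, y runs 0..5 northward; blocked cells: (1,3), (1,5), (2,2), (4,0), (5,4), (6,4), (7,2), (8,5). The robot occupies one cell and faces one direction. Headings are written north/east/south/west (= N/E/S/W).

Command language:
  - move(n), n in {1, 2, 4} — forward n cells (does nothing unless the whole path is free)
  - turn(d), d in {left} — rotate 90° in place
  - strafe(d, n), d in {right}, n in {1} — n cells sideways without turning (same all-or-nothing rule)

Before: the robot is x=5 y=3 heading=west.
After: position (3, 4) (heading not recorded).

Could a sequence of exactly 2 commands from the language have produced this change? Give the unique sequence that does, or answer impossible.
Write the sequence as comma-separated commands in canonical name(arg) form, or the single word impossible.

move(2), strafe(right, 1)

key: order matters: swapping move(2) and strafe(right, 1) lands elsewhere
start: x=5 y=3 heading=west
step 1 (move(2)): x=3 y=3 heading=west
step 2 (strafe(right, 1)): x=3 y=4 heading=west
all 25 alternatives checked — unique.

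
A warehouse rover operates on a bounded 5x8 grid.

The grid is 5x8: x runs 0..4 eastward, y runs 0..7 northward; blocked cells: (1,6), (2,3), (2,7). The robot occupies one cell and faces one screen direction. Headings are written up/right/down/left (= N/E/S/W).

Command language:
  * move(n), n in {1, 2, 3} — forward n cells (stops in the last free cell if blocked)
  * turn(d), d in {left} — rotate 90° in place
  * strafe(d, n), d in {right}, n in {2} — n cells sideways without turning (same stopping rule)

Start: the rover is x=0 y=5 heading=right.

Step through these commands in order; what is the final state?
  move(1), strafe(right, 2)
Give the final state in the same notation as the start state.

initial: x=0 y=5 heading=right
t=1 move(1) ⇒ x=1 y=5 heading=right
t=2 strafe(right, 2) ⇒ x=1 y=3 heading=right

x=1 y=3 heading=right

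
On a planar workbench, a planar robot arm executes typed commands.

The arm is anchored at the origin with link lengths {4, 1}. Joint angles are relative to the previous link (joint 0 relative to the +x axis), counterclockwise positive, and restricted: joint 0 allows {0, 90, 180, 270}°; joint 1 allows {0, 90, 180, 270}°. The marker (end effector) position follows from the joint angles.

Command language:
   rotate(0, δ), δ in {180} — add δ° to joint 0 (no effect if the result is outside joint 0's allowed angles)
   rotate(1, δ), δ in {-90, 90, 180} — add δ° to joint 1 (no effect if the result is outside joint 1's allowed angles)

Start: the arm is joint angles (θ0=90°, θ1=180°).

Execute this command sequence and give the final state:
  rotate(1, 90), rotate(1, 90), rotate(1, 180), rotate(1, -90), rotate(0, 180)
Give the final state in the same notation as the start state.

joint angles (θ0=270°, θ1=90°)

begin: joint angles (θ0=90°, θ1=180°)
[1] after rotate(1, 90): joint angles (θ0=90°, θ1=270°)
[2] after rotate(1, 90): joint angles (θ0=90°, θ1=0°)
[3] after rotate(1, 180): joint angles (θ0=90°, θ1=180°)
[4] after rotate(1, -90): joint angles (θ0=90°, θ1=90°)
[5] after rotate(0, 180): joint angles (θ0=270°, θ1=90°)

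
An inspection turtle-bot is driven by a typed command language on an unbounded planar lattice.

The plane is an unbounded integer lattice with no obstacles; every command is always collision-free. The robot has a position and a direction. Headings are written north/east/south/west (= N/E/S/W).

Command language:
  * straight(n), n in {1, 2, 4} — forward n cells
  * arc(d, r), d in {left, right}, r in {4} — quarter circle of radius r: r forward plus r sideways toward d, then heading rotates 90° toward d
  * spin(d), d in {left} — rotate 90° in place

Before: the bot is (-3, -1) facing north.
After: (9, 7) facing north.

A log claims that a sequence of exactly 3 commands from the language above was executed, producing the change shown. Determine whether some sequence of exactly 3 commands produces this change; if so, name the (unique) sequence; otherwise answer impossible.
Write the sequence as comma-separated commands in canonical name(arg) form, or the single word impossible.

key: order matters: swapping arc(right, 4) and arc(left, 4) lands elsewhere
start: (-3, -1) facing north
1. arc(right, 4) → (1, 3) facing east
2. straight(4) → (5, 3) facing east
3. arc(left, 4) → (9, 7) facing north
no other 3-command option fits: unique.

arc(right, 4), straight(4), arc(left, 4)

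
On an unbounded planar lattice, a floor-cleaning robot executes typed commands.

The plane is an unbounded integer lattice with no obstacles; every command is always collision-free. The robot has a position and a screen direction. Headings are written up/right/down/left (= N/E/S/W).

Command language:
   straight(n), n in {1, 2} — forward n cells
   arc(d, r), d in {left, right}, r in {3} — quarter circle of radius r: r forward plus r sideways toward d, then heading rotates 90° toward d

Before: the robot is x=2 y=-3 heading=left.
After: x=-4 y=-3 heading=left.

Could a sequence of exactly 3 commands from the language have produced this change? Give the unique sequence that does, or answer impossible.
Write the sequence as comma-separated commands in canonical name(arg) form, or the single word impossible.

key: heading stays W — no command in the sequence turns
initial: x=2 y=-3 heading=left
1. straight(2) → x=0 y=-3 heading=left
2. straight(2) → x=-2 y=-3 heading=left
3. straight(2) → x=-4 y=-3 heading=left
all 64 alternatives checked — unique.

straight(2), straight(2), straight(2)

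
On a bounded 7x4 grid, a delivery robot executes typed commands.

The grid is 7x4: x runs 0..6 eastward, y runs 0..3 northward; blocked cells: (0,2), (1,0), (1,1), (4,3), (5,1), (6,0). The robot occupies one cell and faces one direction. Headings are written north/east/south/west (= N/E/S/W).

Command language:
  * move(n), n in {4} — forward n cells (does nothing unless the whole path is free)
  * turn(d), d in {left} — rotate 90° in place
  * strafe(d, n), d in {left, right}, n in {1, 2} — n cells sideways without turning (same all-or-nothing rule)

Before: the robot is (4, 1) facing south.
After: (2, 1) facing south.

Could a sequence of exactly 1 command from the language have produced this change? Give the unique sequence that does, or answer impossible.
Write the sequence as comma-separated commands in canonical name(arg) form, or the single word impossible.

key: still facing S — the one step turns nothing
start: (4, 1) facing south
[1] after strafe(right, 2): (2, 1) facing south
no other 1-command option fits: unique.

strafe(right, 2)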